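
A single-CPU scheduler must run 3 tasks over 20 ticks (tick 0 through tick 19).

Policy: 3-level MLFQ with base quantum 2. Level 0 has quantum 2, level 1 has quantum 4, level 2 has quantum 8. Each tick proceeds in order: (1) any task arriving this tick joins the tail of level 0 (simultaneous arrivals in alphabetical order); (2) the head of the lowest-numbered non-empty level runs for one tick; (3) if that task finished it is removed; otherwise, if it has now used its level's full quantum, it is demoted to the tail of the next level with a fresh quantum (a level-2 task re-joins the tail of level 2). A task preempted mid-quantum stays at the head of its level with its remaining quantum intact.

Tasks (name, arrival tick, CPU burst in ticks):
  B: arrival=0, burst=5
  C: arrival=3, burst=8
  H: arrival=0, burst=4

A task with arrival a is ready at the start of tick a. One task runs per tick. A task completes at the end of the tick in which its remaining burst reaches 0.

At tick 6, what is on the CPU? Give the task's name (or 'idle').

t=0: L0/L1/L2 = BH/-/- → run B
t=1: L0/L1/L2 = BH/-/- → run B
t=2: L0/L1/L2 = H/B/- → run H
t=3: L0/L1/L2 = HC/B/- → run H
t=4: L0/L1/L2 = C/BH/- → run C
t=5: L0/L1/L2 = C/BH/- → run C
t=6: L0/L1/L2 = -/BHC/- → run B
t=7: L0/L1/L2 = -/BHC/- → run B
t=8: L0/L1/L2 = -/BHC/- → run B
t=9: L0/L1/L2 = -/HC/- → run H
t=10: L0/L1/L2 = -/HC/- → run H
t=11: L0/L1/L2 = -/C/- → run C
t=12: L0/L1/L2 = -/C/- → run C
t=13: L0/L1/L2 = -/C/- → run C
t=14: L0/L1/L2 = -/C/- → run C
t=15: L0/L1/L2 = -/-/C → run C
t=16: L0/L1/L2 = -/-/C → run C
t=17: (idle)
t=18: (idle)
t=19: (idle)

running at tick 6 = B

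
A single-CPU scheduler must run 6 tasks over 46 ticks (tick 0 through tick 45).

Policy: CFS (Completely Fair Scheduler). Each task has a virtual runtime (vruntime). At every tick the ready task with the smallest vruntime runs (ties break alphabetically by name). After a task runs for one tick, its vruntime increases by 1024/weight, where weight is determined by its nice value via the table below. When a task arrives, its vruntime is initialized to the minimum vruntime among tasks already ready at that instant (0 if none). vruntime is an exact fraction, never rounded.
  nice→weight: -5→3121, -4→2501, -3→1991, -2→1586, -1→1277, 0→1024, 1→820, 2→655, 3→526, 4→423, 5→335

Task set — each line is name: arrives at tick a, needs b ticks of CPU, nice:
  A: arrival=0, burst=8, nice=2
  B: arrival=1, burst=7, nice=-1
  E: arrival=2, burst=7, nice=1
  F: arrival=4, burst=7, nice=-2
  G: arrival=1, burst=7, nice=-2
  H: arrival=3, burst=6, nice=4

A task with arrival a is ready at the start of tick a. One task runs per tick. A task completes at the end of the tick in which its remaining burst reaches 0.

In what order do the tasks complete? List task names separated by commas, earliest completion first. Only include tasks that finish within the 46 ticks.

t=0: vr[A=0] → run A
t=1: vr[A=1024/655 B=1024/655 G=1024/655] → run A
t=2: vr[A=2048/655 B=1024/655 E=1024/655 G=1024/655] → run B
t=3: vr[A=2048/655 B=1978368/836435 E=1024/655 G=1024/655 H=1024/655] → run E
t=4: vr[A=2048/655 B=1978368/836435 E=15104/5371 F=1024/655 G=1024/655 H=1024/655] → run F
t=5: vr[A=2048/655 B=1978368/836435 E=15104/5371 F=1147392/519415 G=1024/655 H=1024/655] → run G
t=6: vr[A=2048/655 B=1978368/836435 E=15104/5371 F=1147392/519415 G=1147392/519415 H=1024/655] → run H
t=7: vr[A=2048/655 B=1978368/836435 E=15104/5371 F=1147392/519415 G=1147392/519415 H=1103872/277065] → run F
t=8: vr[A=2048/655 B=1978368/836435 E=15104/5371 F=1482752/519415 G=1147392/519415 H=1103872/277065] → run G
t=9: vr[A=2048/655 B=1978368/836435 E=15104/5371 F=1482752/519415 G=1482752/519415 H=1103872/277065] → run B
t=10: vr[A=2048/655 B=2649088/836435 E=15104/5371 F=1482752/519415 G=1482752/519415 H=1103872/277065] → run E
t=11: vr[A=2048/655 B=2649088/836435 E=109056/26855 F=1482752/519415 G=1482752/519415 H=1103872/277065] → run F
t=12: vr[A=2048/655 B=2649088/836435 E=109056/26855 F=1818112/519415 G=1482752/519415 H=1103872/277065] → run G
t=13: vr[A=2048/655 B=2649088/836435 E=109056/26855 F=1818112/519415 G=1818112/519415 H=1103872/277065] → run A
t=14: vr[A=3072/655 B=2649088/836435 E=109056/26855 F=1818112/519415 G=1818112/519415 H=1103872/277065] → run B
t=15: vr[A=3072/655 B=3319808/836435 E=109056/26855 F=1818112/519415 G=1818112/519415 H=1103872/277065] → run F
t=16: vr[A=3072/655 B=3319808/836435 E=109056/26855 F=2153472/519415 G=1818112/519415 H=1103872/277065] → run G
t=17: vr[A=3072/655 B=3319808/836435 E=109056/26855 F=2153472/519415 G=2153472/519415 H=1103872/277065] → run B
t=18: vr[A=3072/655 B=3990528/836435 E=109056/26855 F=2153472/519415 G=2153472/519415 H=1103872/277065] → run H
t=19: vr[A=3072/655 B=3990528/836435 E=109056/26855 F=2153472/519415 G=2153472/519415 H=1774592/277065] → run E
t=20: vr[A=3072/655 B=3990528/836435 E=142592/26855 F=2153472/519415 G=2153472/519415 H=1774592/277065] → run F
t=21: vr[A=3072/655 B=3990528/836435 E=142592/26855 F=2488832/519415 G=2153472/519415 H=1774592/277065] → run G
t=22: vr[A=3072/655 B=3990528/836435 E=142592/26855 F=2488832/519415 G=2488832/519415 H=1774592/277065] → run A
t=23: vr[A=4096/655 B=3990528/836435 E=142592/26855 F=2488832/519415 G=2488832/519415 H=1774592/277065] → run B
t=24: vr[A=4096/655 B=4661248/836435 E=142592/26855 F=2488832/519415 G=2488832/519415 H=1774592/277065] → run F
t=25: vr[A=4096/655 B=4661248/836435 E=142592/26855 F=2824192/519415 G=2488832/519415 H=1774592/277065] → run G
t=26: vr[A=4096/655 B=4661248/836435 E=142592/26855 F=2824192/519415 G=2824192/519415 H=1774592/277065] → run E
t=27: vr[A=4096/655 B=4661248/836435 E=176128/26855 F=2824192/519415 G=2824192/519415 H=1774592/277065] → run F
t=28: vr[A=4096/655 B=4661248/836435 E=176128/26855 G=2824192/519415 H=1774592/277065] → run G
t=29: vr[A=4096/655 B=4661248/836435 E=176128/26855 H=1774592/277065] → run B
t=30: vr[A=4096/655 B=5331968/836435 E=176128/26855 H=1774592/277065] → run A
t=31: vr[A=1024/131 B=5331968/836435 E=176128/26855 H=1774592/277065] → run B
t=32: vr[A=1024/131 E=176128/26855 H=1774592/277065] → run H
t=33: vr[A=1024/131 E=176128/26855 H=815104/92355] → run E
t=34: vr[A=1024/131 E=209664/26855 H=815104/92355] → run E
t=35: vr[A=1024/131 E=48640/5371 H=815104/92355] → run A
t=36: vr[A=6144/655 E=48640/5371 H=815104/92355] → run H
t=37: vr[A=6144/655 E=48640/5371 H=3116032/277065] → run E
t=38: vr[A=6144/655 H=3116032/277065] → run A
t=39: vr[A=7168/655 H=3116032/277065] → run A
t=40: vr[H=3116032/277065] → run H
t=41: vr[H=3786752/277065] → run H
t=42: (idle)
t=43: (idle)
t=44: (idle)
t=45: (idle)

completion order = F, G, B, E, A, H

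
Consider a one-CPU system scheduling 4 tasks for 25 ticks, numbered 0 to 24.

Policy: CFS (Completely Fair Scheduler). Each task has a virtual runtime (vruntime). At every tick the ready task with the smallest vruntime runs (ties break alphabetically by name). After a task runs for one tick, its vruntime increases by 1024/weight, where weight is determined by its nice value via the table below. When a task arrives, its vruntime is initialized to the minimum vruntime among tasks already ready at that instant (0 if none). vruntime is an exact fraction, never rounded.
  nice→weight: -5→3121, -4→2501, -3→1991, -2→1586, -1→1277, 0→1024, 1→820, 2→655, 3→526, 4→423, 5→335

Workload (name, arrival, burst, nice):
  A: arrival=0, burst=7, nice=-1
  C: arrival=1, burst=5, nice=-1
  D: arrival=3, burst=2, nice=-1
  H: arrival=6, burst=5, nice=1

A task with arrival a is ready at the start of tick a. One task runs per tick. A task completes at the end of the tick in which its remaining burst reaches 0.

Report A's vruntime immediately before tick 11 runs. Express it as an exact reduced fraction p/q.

vruntime(A, start of tick 11) = 5120/1277

t=0: vr[A=0] → run A
t=1: vr[A=1024/1277 C=1024/1277] → run A
t=2: vr[A=2048/1277 C=1024/1277] → run C
t=3: vr[A=2048/1277 C=2048/1277 D=2048/1277] → run A
t=4: vr[A=3072/1277 C=2048/1277 D=2048/1277] → run C
t=5: vr[A=3072/1277 C=3072/1277 D=2048/1277] → run D
t=6: vr[A=3072/1277 C=3072/1277 D=3072/1277 H=3072/1277] → run A
t=7: vr[A=4096/1277 C=3072/1277 D=3072/1277 H=3072/1277] → run C
t=8: vr[A=4096/1277 C=4096/1277 D=3072/1277 H=3072/1277] → run D
t=9: vr[A=4096/1277 C=4096/1277 H=3072/1277] → run H
t=10: vr[A=4096/1277 C=4096/1277 H=956672/261785] → run A
t=11: vr[A=5120/1277 C=4096/1277 H=956672/261785] → run C
t=12: vr[A=5120/1277 C=5120/1277 H=956672/261785] → run H
t=13: vr[A=5120/1277 C=5120/1277 H=1283584/261785] → run A
t=14: vr[A=6144/1277 C=5120/1277 H=1283584/261785] → run C
t=15: vr[A=6144/1277 H=1283584/261785] → run A
t=16: vr[H=1283584/261785] → run H
t=17: vr[H=1610496/261785] → run H
t=18: vr[H=1937408/261785] → run H
t=19: (idle)
t=20: (idle)
t=21: (idle)
t=22: (idle)
t=23: (idle)
t=24: (idle)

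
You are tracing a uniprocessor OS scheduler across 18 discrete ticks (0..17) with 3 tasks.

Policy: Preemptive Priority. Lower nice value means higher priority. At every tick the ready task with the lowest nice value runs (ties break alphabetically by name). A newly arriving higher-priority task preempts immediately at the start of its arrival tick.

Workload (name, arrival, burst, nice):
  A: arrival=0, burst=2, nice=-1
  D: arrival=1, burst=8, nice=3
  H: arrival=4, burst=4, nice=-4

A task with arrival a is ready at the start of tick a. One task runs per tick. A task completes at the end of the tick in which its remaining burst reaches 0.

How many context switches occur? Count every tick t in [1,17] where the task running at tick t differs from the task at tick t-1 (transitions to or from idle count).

t=0: ready={A} → run A
t=1: ready={A,D} → run A
t=2: ready={D} → run D
t=3: ready={D} → run D
t=4: ready={D,H} → run H
t=5: ready={D,H} → run H
t=6: ready={D,H} → run H
t=7: ready={D,H} → run H
t=8: ready={D} → run D
t=9: ready={D} → run D
t=10: ready={D} → run D
t=11: ready={D} → run D
t=12: ready={D} → run D
t=13: ready={D} → run D
t=14: (idle)
t=15: (idle)
t=16: (idle)
t=17: (idle)

context switches = 4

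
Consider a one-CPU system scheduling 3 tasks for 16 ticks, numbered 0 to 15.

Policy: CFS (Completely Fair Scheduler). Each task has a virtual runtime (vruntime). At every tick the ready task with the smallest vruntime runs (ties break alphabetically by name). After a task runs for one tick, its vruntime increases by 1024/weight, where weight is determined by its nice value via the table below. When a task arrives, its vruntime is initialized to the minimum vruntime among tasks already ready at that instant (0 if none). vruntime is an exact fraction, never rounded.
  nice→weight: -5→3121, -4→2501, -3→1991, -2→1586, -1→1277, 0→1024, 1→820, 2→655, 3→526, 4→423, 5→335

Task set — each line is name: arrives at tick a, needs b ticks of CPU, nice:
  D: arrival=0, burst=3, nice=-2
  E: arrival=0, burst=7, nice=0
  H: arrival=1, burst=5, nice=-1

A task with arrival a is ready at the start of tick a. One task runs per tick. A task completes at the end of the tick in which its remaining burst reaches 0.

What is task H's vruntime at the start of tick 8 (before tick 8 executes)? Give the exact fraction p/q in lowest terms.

vruntime(H, start of tick 8) = 3072/1277

t=0: vr[D=0 E=0] → run D
t=1: vr[D=512/793 E=0 H=0] → run E
t=2: vr[D=512/793 E=1 H=0] → run H
t=3: vr[D=512/793 E=1 H=1024/1277] → run D
t=4: vr[D=1024/793 E=1 H=1024/1277] → run H
t=5: vr[D=1024/793 E=1 H=2048/1277] → run E
t=6: vr[D=1024/793 E=2 H=2048/1277] → run D
t=7: vr[E=2 H=2048/1277] → run H
t=8: vr[E=2 H=3072/1277] → run E
t=9: vr[E=3 H=3072/1277] → run H
t=10: vr[E=3 H=4096/1277] → run E
t=11: vr[E=4 H=4096/1277] → run H
t=12: vr[E=4] → run E
t=13: vr[E=5] → run E
t=14: vr[E=6] → run E
t=15: (idle)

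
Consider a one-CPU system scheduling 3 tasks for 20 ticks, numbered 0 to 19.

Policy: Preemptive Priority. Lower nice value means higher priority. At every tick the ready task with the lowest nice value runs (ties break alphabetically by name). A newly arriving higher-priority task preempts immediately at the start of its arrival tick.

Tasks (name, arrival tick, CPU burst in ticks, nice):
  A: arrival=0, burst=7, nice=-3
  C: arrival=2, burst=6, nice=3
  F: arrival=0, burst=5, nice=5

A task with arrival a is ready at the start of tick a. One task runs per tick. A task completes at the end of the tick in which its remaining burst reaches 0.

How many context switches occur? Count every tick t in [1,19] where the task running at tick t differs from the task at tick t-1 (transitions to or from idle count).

context switches = 3

t=0: ready={A,F} → run A
t=1: ready={A,F} → run A
t=2: ready={A,C,F} → run A
t=3: ready={A,C,F} → run A
t=4: ready={A,C,F} → run A
t=5: ready={A,C,F} → run A
t=6: ready={A,C,F} → run A
t=7: ready={C,F} → run C
t=8: ready={C,F} → run C
t=9: ready={C,F} → run C
t=10: ready={C,F} → run C
t=11: ready={C,F} → run C
t=12: ready={C,F} → run C
t=13: ready={F} → run F
t=14: ready={F} → run F
t=15: ready={F} → run F
t=16: ready={F} → run F
t=17: ready={F} → run F
t=18: (idle)
t=19: (idle)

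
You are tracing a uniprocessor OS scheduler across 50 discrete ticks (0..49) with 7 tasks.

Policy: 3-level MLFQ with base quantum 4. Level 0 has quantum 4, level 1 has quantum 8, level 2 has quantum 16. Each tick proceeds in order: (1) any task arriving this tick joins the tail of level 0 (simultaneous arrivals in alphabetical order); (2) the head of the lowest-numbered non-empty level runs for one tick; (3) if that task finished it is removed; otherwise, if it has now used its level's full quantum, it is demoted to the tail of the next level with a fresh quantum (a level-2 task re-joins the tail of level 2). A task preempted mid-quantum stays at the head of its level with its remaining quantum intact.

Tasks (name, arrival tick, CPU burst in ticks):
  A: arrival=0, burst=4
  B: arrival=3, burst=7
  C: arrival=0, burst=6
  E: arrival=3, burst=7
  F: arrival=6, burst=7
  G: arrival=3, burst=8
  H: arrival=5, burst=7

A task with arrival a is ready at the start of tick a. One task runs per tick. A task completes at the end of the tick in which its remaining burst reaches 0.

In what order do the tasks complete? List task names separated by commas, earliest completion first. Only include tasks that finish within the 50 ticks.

completion order = A, C, B, E, G, H, F

t=0: L0/L1/L2 = AC/-/- → run A
t=1: L0/L1/L2 = AC/-/- → run A
t=2: L0/L1/L2 = AC/-/- → run A
t=3: L0/L1/L2 = ACBEG/-/- → run A
t=4: L0/L1/L2 = CBEG/-/- → run C
t=5: L0/L1/L2 = CBEGH/-/- → run C
t=6: L0/L1/L2 = CBEGHF/-/- → run C
t=7: L0/L1/L2 = CBEGHF/-/- → run C
t=8: L0/L1/L2 = BEGHF/C/- → run B
t=9: L0/L1/L2 = BEGHF/C/- → run B
t=10: L0/L1/L2 = BEGHF/C/- → run B
t=11: L0/L1/L2 = BEGHF/C/- → run B
t=12: L0/L1/L2 = EGHF/CB/- → run E
t=13: L0/L1/L2 = EGHF/CB/- → run E
t=14: L0/L1/L2 = EGHF/CB/- → run E
t=15: L0/L1/L2 = EGHF/CB/- → run E
t=16: L0/L1/L2 = GHF/CBE/- → run G
t=17: L0/L1/L2 = GHF/CBE/- → run G
t=18: L0/L1/L2 = GHF/CBE/- → run G
t=19: L0/L1/L2 = GHF/CBE/- → run G
t=20: L0/L1/L2 = HF/CBEG/- → run H
t=21: L0/L1/L2 = HF/CBEG/- → run H
t=22: L0/L1/L2 = HF/CBEG/- → run H
t=23: L0/L1/L2 = HF/CBEG/- → run H
t=24: L0/L1/L2 = F/CBEGH/- → run F
t=25: L0/L1/L2 = F/CBEGH/- → run F
t=26: L0/L1/L2 = F/CBEGH/- → run F
t=27: L0/L1/L2 = F/CBEGH/- → run F
t=28: L0/L1/L2 = -/CBEGHF/- → run C
t=29: L0/L1/L2 = -/CBEGHF/- → run C
t=30: L0/L1/L2 = -/BEGHF/- → run B
t=31: L0/L1/L2 = -/BEGHF/- → run B
t=32: L0/L1/L2 = -/BEGHF/- → run B
t=33: L0/L1/L2 = -/EGHF/- → run E
t=34: L0/L1/L2 = -/EGHF/- → run E
t=35: L0/L1/L2 = -/EGHF/- → run E
t=36: L0/L1/L2 = -/GHF/- → run G
t=37: L0/L1/L2 = -/GHF/- → run G
t=38: L0/L1/L2 = -/GHF/- → run G
t=39: L0/L1/L2 = -/GHF/- → run G
t=40: L0/L1/L2 = -/HF/- → run H
t=41: L0/L1/L2 = -/HF/- → run H
t=42: L0/L1/L2 = -/HF/- → run H
t=43: L0/L1/L2 = -/F/- → run F
t=44: L0/L1/L2 = -/F/- → run F
t=45: L0/L1/L2 = -/F/- → run F
t=46: (idle)
t=47: (idle)
t=48: (idle)
t=49: (idle)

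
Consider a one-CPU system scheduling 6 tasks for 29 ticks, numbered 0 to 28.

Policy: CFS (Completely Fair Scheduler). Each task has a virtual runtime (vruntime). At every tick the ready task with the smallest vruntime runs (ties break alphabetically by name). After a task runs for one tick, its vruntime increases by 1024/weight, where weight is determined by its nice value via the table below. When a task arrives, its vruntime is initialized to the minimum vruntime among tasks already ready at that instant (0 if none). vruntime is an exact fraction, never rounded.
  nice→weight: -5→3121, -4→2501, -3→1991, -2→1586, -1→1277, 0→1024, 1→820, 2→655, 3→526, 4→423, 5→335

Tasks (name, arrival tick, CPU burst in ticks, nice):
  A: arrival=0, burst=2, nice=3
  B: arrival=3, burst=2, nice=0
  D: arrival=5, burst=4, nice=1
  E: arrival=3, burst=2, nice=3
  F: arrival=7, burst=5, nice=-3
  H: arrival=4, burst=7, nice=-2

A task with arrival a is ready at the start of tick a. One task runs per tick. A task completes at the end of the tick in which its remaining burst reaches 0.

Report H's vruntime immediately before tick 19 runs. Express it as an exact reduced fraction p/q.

vruntime(H, start of tick 19) = 2560/793

t=0: vr[A=0] → run A
t=1: vr[A=512/263] → run A
t=2: (idle)
t=3: vr[B=0 E=0] → run B
t=4: vr[B=1 E=0 H=0] → run E
t=5: vr[B=1 D=0 E=512/263 H=0] → run D
t=6: vr[B=1 D=256/205 E=512/263 H=0] → run H
t=7: vr[B=1 D=256/205 E=512/263 F=512/793 H=512/793] → run F
t=8: vr[B=1 D=256/205 E=512/263 F=1831424/1578863 H=512/793] → run H
t=9: vr[B=1 D=256/205 E=512/263 F=1831424/1578863 H=1024/793] → run B
t=10: vr[D=256/205 E=512/263 F=1831424/1578863 H=1024/793] → run F
t=11: vr[D=256/205 E=512/263 F=2643456/1578863 H=1024/793] → run D
t=12: vr[D=512/205 E=512/263 F=2643456/1578863 H=1024/793] → run H
t=13: vr[D=512/205 E=512/263 F=2643456/1578863 H=1536/793] → run F
t=14: vr[D=512/205 E=512/263 F=3455488/1578863 H=1536/793] → run H
t=15: vr[D=512/205 E=512/263 F=3455488/1578863 H=2048/793] → run E
t=16: vr[D=512/205 F=3455488/1578863 H=2048/793] → run F
t=17: vr[D=512/205 F=4267520/1578863 H=2048/793] → run D
t=18: vr[D=768/205 F=4267520/1578863 H=2048/793] → run H
t=19: vr[D=768/205 F=4267520/1578863 H=2560/793] → run F
t=20: vr[D=768/205 H=2560/793] → run H
t=21: vr[D=768/205 H=3072/793] → run D
t=22: vr[H=3072/793] → run H
t=23: (idle)
t=24: (idle)
t=25: (idle)
t=26: (idle)
t=27: (idle)
t=28: (idle)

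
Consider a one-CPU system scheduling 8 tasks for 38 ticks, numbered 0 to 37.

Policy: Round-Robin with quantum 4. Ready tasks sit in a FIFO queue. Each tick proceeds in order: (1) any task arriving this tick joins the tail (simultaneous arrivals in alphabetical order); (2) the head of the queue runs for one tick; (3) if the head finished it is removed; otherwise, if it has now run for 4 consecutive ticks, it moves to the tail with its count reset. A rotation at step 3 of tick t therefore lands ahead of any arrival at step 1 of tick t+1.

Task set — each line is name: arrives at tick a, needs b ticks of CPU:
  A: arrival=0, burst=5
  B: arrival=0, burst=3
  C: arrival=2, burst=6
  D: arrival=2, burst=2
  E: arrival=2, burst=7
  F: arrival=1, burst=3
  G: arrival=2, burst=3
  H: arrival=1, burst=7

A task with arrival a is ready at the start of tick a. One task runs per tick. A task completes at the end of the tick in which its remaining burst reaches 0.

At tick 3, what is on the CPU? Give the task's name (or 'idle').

t=0: queue=[A,B] q_used=0 → run A
t=1: queue=[A,B,F,H] q_used=1 → run A
t=2: queue=[A,B,F,H,C,D,E,G] q_used=2 → run A
t=3: queue=[A,B,F,H,C,D,E,G] q_used=3 → run A
t=4: queue=[B,F,H,C,D,E,G,A] q_used=0 → run B
t=5: queue=[B,F,H,C,D,E,G,A] q_used=1 → run B
t=6: queue=[B,F,H,C,D,E,G,A] q_used=2 → run B
t=7: queue=[F,H,C,D,E,G,A] q_used=0 → run F
t=8: queue=[F,H,C,D,E,G,A] q_used=1 → run F
t=9: queue=[F,H,C,D,E,G,A] q_used=2 → run F
t=10: queue=[H,C,D,E,G,A] q_used=0 → run H
t=11: queue=[H,C,D,E,G,A] q_used=1 → run H
t=12: queue=[H,C,D,E,G,A] q_used=2 → run H
t=13: queue=[H,C,D,E,G,A] q_used=3 → run H
t=14: queue=[C,D,E,G,A,H] q_used=0 → run C
t=15: queue=[C,D,E,G,A,H] q_used=1 → run C
t=16: queue=[C,D,E,G,A,H] q_used=2 → run C
t=17: queue=[C,D,E,G,A,H] q_used=3 → run C
t=18: queue=[D,E,G,A,H,C] q_used=0 → run D
t=19: queue=[D,E,G,A,H,C] q_used=1 → run D
t=20: queue=[E,G,A,H,C] q_used=0 → run E
t=21: queue=[E,G,A,H,C] q_used=1 → run E
t=22: queue=[E,G,A,H,C] q_used=2 → run E
t=23: queue=[E,G,A,H,C] q_used=3 → run E
t=24: queue=[G,A,H,C,E] q_used=0 → run G
t=25: queue=[G,A,H,C,E] q_used=1 → run G
t=26: queue=[G,A,H,C,E] q_used=2 → run G
t=27: queue=[A,H,C,E] q_used=0 → run A
t=28: queue=[H,C,E] q_used=0 → run H
t=29: queue=[H,C,E] q_used=1 → run H
t=30: queue=[H,C,E] q_used=2 → run H
t=31: queue=[C,E] q_used=0 → run C
t=32: queue=[C,E] q_used=1 → run C
t=33: queue=[E] q_used=0 → run E
t=34: queue=[E] q_used=1 → run E
t=35: queue=[E] q_used=2 → run E
t=36: (idle)
t=37: (idle)

running at tick 3 = A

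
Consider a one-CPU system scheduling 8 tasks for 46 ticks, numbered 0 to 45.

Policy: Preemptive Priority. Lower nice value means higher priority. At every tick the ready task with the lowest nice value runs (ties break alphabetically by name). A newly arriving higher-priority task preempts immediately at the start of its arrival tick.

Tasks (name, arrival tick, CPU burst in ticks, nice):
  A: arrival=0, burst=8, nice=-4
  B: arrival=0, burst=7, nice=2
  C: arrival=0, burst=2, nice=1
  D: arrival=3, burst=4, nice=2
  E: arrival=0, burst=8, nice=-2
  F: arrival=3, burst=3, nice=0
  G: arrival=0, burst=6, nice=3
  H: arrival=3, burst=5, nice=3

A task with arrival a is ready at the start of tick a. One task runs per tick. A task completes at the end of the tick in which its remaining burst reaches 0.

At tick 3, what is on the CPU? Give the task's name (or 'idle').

running at tick 3 = A

t=0: ready={A,B,C,E,G} → run A
t=1: ready={A,B,C,E,G} → run A
t=2: ready={A,B,C,E,G} → run A
t=3: ready={A,B,C,D,E,F,G,H} → run A
t=4: ready={A,B,C,D,E,F,G,H} → run A
t=5: ready={A,B,C,D,E,F,G,H} → run A
t=6: ready={A,B,C,D,E,F,G,H} → run A
t=7: ready={A,B,C,D,E,F,G,H} → run A
t=8: ready={B,C,D,E,F,G,H} → run E
t=9: ready={B,C,D,E,F,G,H} → run E
t=10: ready={B,C,D,E,F,G,H} → run E
t=11: ready={B,C,D,E,F,G,H} → run E
t=12: ready={B,C,D,E,F,G,H} → run E
t=13: ready={B,C,D,E,F,G,H} → run E
t=14: ready={B,C,D,E,F,G,H} → run E
t=15: ready={B,C,D,E,F,G,H} → run E
t=16: ready={B,C,D,F,G,H} → run F
t=17: ready={B,C,D,F,G,H} → run F
t=18: ready={B,C,D,F,G,H} → run F
t=19: ready={B,C,D,G,H} → run C
t=20: ready={B,C,D,G,H} → run C
t=21: ready={B,D,G,H} → run B
t=22: ready={B,D,G,H} → run B
t=23: ready={B,D,G,H} → run B
t=24: ready={B,D,G,H} → run B
t=25: ready={B,D,G,H} → run B
t=26: ready={B,D,G,H} → run B
t=27: ready={B,D,G,H} → run B
t=28: ready={D,G,H} → run D
t=29: ready={D,G,H} → run D
t=30: ready={D,G,H} → run D
t=31: ready={D,G,H} → run D
t=32: ready={G,H} → run G
t=33: ready={G,H} → run G
t=34: ready={G,H} → run G
t=35: ready={G,H} → run G
t=36: ready={G,H} → run G
t=37: ready={G,H} → run G
t=38: ready={H} → run H
t=39: ready={H} → run H
t=40: ready={H} → run H
t=41: ready={H} → run H
t=42: ready={H} → run H
t=43: (idle)
t=44: (idle)
t=45: (idle)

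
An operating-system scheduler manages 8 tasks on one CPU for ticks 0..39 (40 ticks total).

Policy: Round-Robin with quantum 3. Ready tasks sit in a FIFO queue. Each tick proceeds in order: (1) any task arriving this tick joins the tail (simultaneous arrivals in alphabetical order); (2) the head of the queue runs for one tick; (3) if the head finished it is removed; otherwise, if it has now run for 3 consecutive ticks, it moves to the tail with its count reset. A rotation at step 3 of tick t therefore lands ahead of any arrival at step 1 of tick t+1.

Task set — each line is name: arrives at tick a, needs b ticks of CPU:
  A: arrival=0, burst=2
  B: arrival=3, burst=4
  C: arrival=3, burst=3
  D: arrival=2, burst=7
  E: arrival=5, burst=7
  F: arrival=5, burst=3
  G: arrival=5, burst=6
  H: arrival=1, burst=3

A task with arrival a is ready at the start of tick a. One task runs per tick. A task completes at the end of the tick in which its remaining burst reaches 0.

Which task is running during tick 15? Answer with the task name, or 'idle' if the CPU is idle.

t=0: queue=[A] q_used=0 → run A
t=1: queue=[A,H] q_used=1 → run A
t=2: queue=[H,D] q_used=0 → run H
t=3: queue=[H,D,B,C] q_used=1 → run H
t=4: queue=[H,D,B,C] q_used=2 → run H
t=5: queue=[D,B,C,E,F,G] q_used=0 → run D
t=6: queue=[D,B,C,E,F,G] q_used=1 → run D
t=7: queue=[D,B,C,E,F,G] q_used=2 → run D
t=8: queue=[B,C,E,F,G,D] q_used=0 → run B
t=9: queue=[B,C,E,F,G,D] q_used=1 → run B
t=10: queue=[B,C,E,F,G,D] q_used=2 → run B
t=11: queue=[C,E,F,G,D,B] q_used=0 → run C
t=12: queue=[C,E,F,G,D,B] q_used=1 → run C
t=13: queue=[C,E,F,G,D,B] q_used=2 → run C
t=14: queue=[E,F,G,D,B] q_used=0 → run E
t=15: queue=[E,F,G,D,B] q_used=1 → run E
t=16: queue=[E,F,G,D,B] q_used=2 → run E
t=17: queue=[F,G,D,B,E] q_used=0 → run F
t=18: queue=[F,G,D,B,E] q_used=1 → run F
t=19: queue=[F,G,D,B,E] q_used=2 → run F
t=20: queue=[G,D,B,E] q_used=0 → run G
t=21: queue=[G,D,B,E] q_used=1 → run G
t=22: queue=[G,D,B,E] q_used=2 → run G
t=23: queue=[D,B,E,G] q_used=0 → run D
t=24: queue=[D,B,E,G] q_used=1 → run D
t=25: queue=[D,B,E,G] q_used=2 → run D
t=26: queue=[B,E,G,D] q_used=0 → run B
t=27: queue=[E,G,D] q_used=0 → run E
t=28: queue=[E,G,D] q_used=1 → run E
t=29: queue=[E,G,D] q_used=2 → run E
t=30: queue=[G,D,E] q_used=0 → run G
t=31: queue=[G,D,E] q_used=1 → run G
t=32: queue=[G,D,E] q_used=2 → run G
t=33: queue=[D,E] q_used=0 → run D
t=34: queue=[E] q_used=0 → run E
t=35: (idle)
t=36: (idle)
t=37: (idle)
t=38: (idle)
t=39: (idle)

running at tick 15 = E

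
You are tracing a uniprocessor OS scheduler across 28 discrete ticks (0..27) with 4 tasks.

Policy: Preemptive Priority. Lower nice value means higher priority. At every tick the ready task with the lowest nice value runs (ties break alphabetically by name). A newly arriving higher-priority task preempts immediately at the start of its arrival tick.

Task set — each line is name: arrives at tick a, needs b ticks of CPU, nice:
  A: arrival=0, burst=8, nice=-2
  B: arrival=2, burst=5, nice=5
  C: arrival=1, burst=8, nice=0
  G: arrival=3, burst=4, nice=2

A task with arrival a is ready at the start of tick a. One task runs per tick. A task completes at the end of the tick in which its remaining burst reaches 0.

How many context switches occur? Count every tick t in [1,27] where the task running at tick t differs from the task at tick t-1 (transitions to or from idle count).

t=0: ready={A} → run A
t=1: ready={A,C} → run A
t=2: ready={A,B,C} → run A
t=3: ready={A,B,C,G} → run A
t=4: ready={A,B,C,G} → run A
t=5: ready={A,B,C,G} → run A
t=6: ready={A,B,C,G} → run A
t=7: ready={A,B,C,G} → run A
t=8: ready={B,C,G} → run C
t=9: ready={B,C,G} → run C
t=10: ready={B,C,G} → run C
t=11: ready={B,C,G} → run C
t=12: ready={B,C,G} → run C
t=13: ready={B,C,G} → run C
t=14: ready={B,C,G} → run C
t=15: ready={B,C,G} → run C
t=16: ready={B,G} → run G
t=17: ready={B,G} → run G
t=18: ready={B,G} → run G
t=19: ready={B,G} → run G
t=20: ready={B} → run B
t=21: ready={B} → run B
t=22: ready={B} → run B
t=23: ready={B} → run B
t=24: ready={B} → run B
t=25: (idle)
t=26: (idle)
t=27: (idle)

context switches = 4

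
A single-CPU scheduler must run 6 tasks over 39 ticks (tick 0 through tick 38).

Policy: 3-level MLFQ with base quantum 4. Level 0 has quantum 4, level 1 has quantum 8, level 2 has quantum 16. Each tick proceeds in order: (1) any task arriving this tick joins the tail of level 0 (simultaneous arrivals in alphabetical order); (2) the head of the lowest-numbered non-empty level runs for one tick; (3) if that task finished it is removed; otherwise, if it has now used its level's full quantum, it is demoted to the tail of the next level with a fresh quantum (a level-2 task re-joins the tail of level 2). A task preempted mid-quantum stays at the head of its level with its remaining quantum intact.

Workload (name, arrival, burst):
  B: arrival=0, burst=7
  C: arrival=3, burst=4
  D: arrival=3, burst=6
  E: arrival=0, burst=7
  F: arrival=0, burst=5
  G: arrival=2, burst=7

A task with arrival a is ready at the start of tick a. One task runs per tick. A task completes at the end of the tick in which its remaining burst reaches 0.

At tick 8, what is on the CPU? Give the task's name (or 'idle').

t=0: L0/L1/L2 = BEF/-/- → run B
t=1: L0/L1/L2 = BEF/-/- → run B
t=2: L0/L1/L2 = BEFG/-/- → run B
t=3: L0/L1/L2 = BEFGCD/-/- → run B
t=4: L0/L1/L2 = EFGCD/B/- → run E
t=5: L0/L1/L2 = EFGCD/B/- → run E
t=6: L0/L1/L2 = EFGCD/B/- → run E
t=7: L0/L1/L2 = EFGCD/B/- → run E
t=8: L0/L1/L2 = FGCD/BE/- → run F
t=9: L0/L1/L2 = FGCD/BE/- → run F
t=10: L0/L1/L2 = FGCD/BE/- → run F
t=11: L0/L1/L2 = FGCD/BE/- → run F
t=12: L0/L1/L2 = GCD/BEF/- → run G
t=13: L0/L1/L2 = GCD/BEF/- → run G
t=14: L0/L1/L2 = GCD/BEF/- → run G
t=15: L0/L1/L2 = GCD/BEF/- → run G
t=16: L0/L1/L2 = CD/BEFG/- → run C
t=17: L0/L1/L2 = CD/BEFG/- → run C
t=18: L0/L1/L2 = CD/BEFG/- → run C
t=19: L0/L1/L2 = CD/BEFG/- → run C
t=20: L0/L1/L2 = D/BEFG/- → run D
t=21: L0/L1/L2 = D/BEFG/- → run D
t=22: L0/L1/L2 = D/BEFG/- → run D
t=23: L0/L1/L2 = D/BEFG/- → run D
t=24: L0/L1/L2 = -/BEFGD/- → run B
t=25: L0/L1/L2 = -/BEFGD/- → run B
t=26: L0/L1/L2 = -/BEFGD/- → run B
t=27: L0/L1/L2 = -/EFGD/- → run E
t=28: L0/L1/L2 = -/EFGD/- → run E
t=29: L0/L1/L2 = -/EFGD/- → run E
t=30: L0/L1/L2 = -/FGD/- → run F
t=31: L0/L1/L2 = -/GD/- → run G
t=32: L0/L1/L2 = -/GD/- → run G
t=33: L0/L1/L2 = -/GD/- → run G
t=34: L0/L1/L2 = -/D/- → run D
t=35: L0/L1/L2 = -/D/- → run D
t=36: (idle)
t=37: (idle)
t=38: (idle)

running at tick 8 = F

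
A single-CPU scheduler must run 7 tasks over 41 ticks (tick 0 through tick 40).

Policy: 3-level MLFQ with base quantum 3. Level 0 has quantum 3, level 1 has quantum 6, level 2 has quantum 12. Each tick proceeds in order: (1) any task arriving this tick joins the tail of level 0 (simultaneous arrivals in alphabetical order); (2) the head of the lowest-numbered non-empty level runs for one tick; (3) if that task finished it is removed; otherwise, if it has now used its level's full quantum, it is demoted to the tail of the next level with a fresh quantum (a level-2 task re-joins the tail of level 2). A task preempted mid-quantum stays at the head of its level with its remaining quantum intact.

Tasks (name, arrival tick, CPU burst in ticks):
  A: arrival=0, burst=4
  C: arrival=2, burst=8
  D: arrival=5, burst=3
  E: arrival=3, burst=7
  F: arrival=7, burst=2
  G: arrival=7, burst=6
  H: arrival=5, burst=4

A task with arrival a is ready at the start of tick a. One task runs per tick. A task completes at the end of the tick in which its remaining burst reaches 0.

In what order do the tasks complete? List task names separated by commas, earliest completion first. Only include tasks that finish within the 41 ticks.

t=0: L0/L1/L2 = A/-/- → run A
t=1: L0/L1/L2 = A/-/- → run A
t=2: L0/L1/L2 = AC/-/- → run A
t=3: L0/L1/L2 = CE/A/- → run C
t=4: L0/L1/L2 = CE/A/- → run C
t=5: L0/L1/L2 = CEDH/A/- → run C
t=6: L0/L1/L2 = EDH/AC/- → run E
t=7: L0/L1/L2 = EDHFG/AC/- → run E
t=8: L0/L1/L2 = EDHFG/AC/- → run E
t=9: L0/L1/L2 = DHFG/ACE/- → run D
t=10: L0/L1/L2 = DHFG/ACE/- → run D
t=11: L0/L1/L2 = DHFG/ACE/- → run D
t=12: L0/L1/L2 = HFG/ACE/- → run H
t=13: L0/L1/L2 = HFG/ACE/- → run H
t=14: L0/L1/L2 = HFG/ACE/- → run H
t=15: L0/L1/L2 = FG/ACEH/- → run F
t=16: L0/L1/L2 = FG/ACEH/- → run F
t=17: L0/L1/L2 = G/ACEH/- → run G
t=18: L0/L1/L2 = G/ACEH/- → run G
t=19: L0/L1/L2 = G/ACEH/- → run G
t=20: L0/L1/L2 = -/ACEHG/- → run A
t=21: L0/L1/L2 = -/CEHG/- → run C
t=22: L0/L1/L2 = -/CEHG/- → run C
t=23: L0/L1/L2 = -/CEHG/- → run C
t=24: L0/L1/L2 = -/CEHG/- → run C
t=25: L0/L1/L2 = -/CEHG/- → run C
t=26: L0/L1/L2 = -/EHG/- → run E
t=27: L0/L1/L2 = -/EHG/- → run E
t=28: L0/L1/L2 = -/EHG/- → run E
t=29: L0/L1/L2 = -/EHG/- → run E
t=30: L0/L1/L2 = -/HG/- → run H
t=31: L0/L1/L2 = -/G/- → run G
t=32: L0/L1/L2 = -/G/- → run G
t=33: L0/L1/L2 = -/G/- → run G
t=34: (idle)
t=35: (idle)
t=36: (idle)
t=37: (idle)
t=38: (idle)
t=39: (idle)
t=40: (idle)

completion order = D, F, A, C, E, H, G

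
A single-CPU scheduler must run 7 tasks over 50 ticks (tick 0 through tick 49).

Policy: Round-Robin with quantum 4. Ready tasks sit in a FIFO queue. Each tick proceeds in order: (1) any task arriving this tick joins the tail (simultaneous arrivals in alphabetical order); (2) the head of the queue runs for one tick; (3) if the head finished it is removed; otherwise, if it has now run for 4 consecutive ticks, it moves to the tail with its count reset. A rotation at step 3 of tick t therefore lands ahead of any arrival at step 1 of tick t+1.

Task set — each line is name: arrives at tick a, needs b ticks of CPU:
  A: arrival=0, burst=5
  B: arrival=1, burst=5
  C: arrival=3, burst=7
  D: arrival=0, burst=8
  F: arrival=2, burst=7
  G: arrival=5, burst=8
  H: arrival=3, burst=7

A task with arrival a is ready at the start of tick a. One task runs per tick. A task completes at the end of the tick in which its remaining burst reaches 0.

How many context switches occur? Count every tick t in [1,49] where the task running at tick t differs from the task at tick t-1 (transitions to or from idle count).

t=0: queue=[A,D] q_used=0 → run A
t=1: queue=[A,D,B] q_used=1 → run A
t=2: queue=[A,D,B,F] q_used=2 → run A
t=3: queue=[A,D,B,F,C,H] q_used=3 → run A
t=4: queue=[D,B,F,C,H,A] q_used=0 → run D
t=5: queue=[D,B,F,C,H,A,G] q_used=1 → run D
t=6: queue=[D,B,F,C,H,A,G] q_used=2 → run D
t=7: queue=[D,B,F,C,H,A,G] q_used=3 → run D
t=8: queue=[B,F,C,H,A,G,D] q_used=0 → run B
t=9: queue=[B,F,C,H,A,G,D] q_used=1 → run B
t=10: queue=[B,F,C,H,A,G,D] q_used=2 → run B
t=11: queue=[B,F,C,H,A,G,D] q_used=3 → run B
t=12: queue=[F,C,H,A,G,D,B] q_used=0 → run F
t=13: queue=[F,C,H,A,G,D,B] q_used=1 → run F
t=14: queue=[F,C,H,A,G,D,B] q_used=2 → run F
t=15: queue=[F,C,H,A,G,D,B] q_used=3 → run F
t=16: queue=[C,H,A,G,D,B,F] q_used=0 → run C
t=17: queue=[C,H,A,G,D,B,F] q_used=1 → run C
t=18: queue=[C,H,A,G,D,B,F] q_used=2 → run C
t=19: queue=[C,H,A,G,D,B,F] q_used=3 → run C
t=20: queue=[H,A,G,D,B,F,C] q_used=0 → run H
t=21: queue=[H,A,G,D,B,F,C] q_used=1 → run H
t=22: queue=[H,A,G,D,B,F,C] q_used=2 → run H
t=23: queue=[H,A,G,D,B,F,C] q_used=3 → run H
t=24: queue=[A,G,D,B,F,C,H] q_used=0 → run A
t=25: queue=[G,D,B,F,C,H] q_used=0 → run G
t=26: queue=[G,D,B,F,C,H] q_used=1 → run G
t=27: queue=[G,D,B,F,C,H] q_used=2 → run G
t=28: queue=[G,D,B,F,C,H] q_used=3 → run G
t=29: queue=[D,B,F,C,H,G] q_used=0 → run D
t=30: queue=[D,B,F,C,H,G] q_used=1 → run D
t=31: queue=[D,B,F,C,H,G] q_used=2 → run D
t=32: queue=[D,B,F,C,H,G] q_used=3 → run D
t=33: queue=[B,F,C,H,G] q_used=0 → run B
t=34: queue=[F,C,H,G] q_used=0 → run F
t=35: queue=[F,C,H,G] q_used=1 → run F
t=36: queue=[F,C,H,G] q_used=2 → run F
t=37: queue=[C,H,G] q_used=0 → run C
t=38: queue=[C,H,G] q_used=1 → run C
t=39: queue=[C,H,G] q_used=2 → run C
t=40: queue=[H,G] q_used=0 → run H
t=41: queue=[H,G] q_used=1 → run H
t=42: queue=[H,G] q_used=2 → run H
t=43: queue=[G] q_used=0 → run G
t=44: queue=[G] q_used=1 → run G
t=45: queue=[G] q_used=2 → run G
t=46: queue=[G] q_used=3 → run G
t=47: (idle)
t=48: (idle)
t=49: (idle)

context switches = 14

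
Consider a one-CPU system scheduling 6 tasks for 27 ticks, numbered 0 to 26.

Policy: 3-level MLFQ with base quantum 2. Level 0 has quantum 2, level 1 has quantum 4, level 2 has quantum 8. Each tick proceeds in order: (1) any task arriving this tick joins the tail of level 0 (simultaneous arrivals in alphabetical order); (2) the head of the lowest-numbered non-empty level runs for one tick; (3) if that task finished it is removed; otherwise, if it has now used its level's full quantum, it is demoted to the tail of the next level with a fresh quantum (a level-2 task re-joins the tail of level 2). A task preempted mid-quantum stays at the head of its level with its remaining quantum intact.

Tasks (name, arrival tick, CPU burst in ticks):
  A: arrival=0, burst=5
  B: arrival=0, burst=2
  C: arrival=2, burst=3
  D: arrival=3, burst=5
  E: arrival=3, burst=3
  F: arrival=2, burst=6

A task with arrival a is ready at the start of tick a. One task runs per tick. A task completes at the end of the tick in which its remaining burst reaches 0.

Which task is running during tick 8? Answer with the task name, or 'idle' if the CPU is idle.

running at tick 8 = D

t=0: L0/L1/L2 = AB/-/- → run A
t=1: L0/L1/L2 = AB/-/- → run A
t=2: L0/L1/L2 = BCF/A/- → run B
t=3: L0/L1/L2 = BCFDE/A/- → run B
t=4: L0/L1/L2 = CFDE/A/- → run C
t=5: L0/L1/L2 = CFDE/A/- → run C
t=6: L0/L1/L2 = FDE/AC/- → run F
t=7: L0/L1/L2 = FDE/AC/- → run F
t=8: L0/L1/L2 = DE/ACF/- → run D
t=9: L0/L1/L2 = DE/ACF/- → run D
t=10: L0/L1/L2 = E/ACFD/- → run E
t=11: L0/L1/L2 = E/ACFD/- → run E
t=12: L0/L1/L2 = -/ACFDE/- → run A
t=13: L0/L1/L2 = -/ACFDE/- → run A
t=14: L0/L1/L2 = -/ACFDE/- → run A
t=15: L0/L1/L2 = -/CFDE/- → run C
t=16: L0/L1/L2 = -/FDE/- → run F
t=17: L0/L1/L2 = -/FDE/- → run F
t=18: L0/L1/L2 = -/FDE/- → run F
t=19: L0/L1/L2 = -/FDE/- → run F
t=20: L0/L1/L2 = -/DE/- → run D
t=21: L0/L1/L2 = -/DE/- → run D
t=22: L0/L1/L2 = -/DE/- → run D
t=23: L0/L1/L2 = -/E/- → run E
t=24: (idle)
t=25: (idle)
t=26: (idle)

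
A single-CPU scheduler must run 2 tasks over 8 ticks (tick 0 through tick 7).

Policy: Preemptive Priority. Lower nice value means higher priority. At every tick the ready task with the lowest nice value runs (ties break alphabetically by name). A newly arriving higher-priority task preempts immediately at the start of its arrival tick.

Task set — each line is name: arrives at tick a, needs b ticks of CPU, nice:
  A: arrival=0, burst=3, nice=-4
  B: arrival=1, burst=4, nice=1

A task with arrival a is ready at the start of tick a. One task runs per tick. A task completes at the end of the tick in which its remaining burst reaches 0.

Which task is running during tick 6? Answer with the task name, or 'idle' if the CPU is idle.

t=0: ready={A} → run A
t=1: ready={A,B} → run A
t=2: ready={A,B} → run A
t=3: ready={B} → run B
t=4: ready={B} → run B
t=5: ready={B} → run B
t=6: ready={B} → run B
t=7: (idle)

running at tick 6 = B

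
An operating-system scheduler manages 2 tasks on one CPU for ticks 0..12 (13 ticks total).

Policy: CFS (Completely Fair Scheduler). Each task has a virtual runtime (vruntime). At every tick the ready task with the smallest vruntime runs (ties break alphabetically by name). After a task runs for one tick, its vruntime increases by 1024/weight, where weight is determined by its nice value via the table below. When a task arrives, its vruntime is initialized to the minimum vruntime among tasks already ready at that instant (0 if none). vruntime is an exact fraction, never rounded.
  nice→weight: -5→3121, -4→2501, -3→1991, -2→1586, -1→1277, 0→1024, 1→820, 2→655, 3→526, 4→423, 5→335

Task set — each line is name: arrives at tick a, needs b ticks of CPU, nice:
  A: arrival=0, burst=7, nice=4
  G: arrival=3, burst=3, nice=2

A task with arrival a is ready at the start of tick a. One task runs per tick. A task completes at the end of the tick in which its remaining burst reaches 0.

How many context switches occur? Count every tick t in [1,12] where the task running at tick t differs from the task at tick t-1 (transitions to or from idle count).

context switches = 5

t=0: vr[A=0] → run A
t=1: vr[A=1024/423] → run A
t=2: vr[A=2048/423] → run A
t=3: vr[A=1024/141 G=1024/141] → run A
t=4: vr[A=4096/423 G=1024/141] → run G
t=5: vr[A=4096/423 G=815104/92355] → run G
t=6: vr[A=4096/423 G=959488/92355] → run A
t=7: vr[A=5120/423 G=959488/92355] → run G
t=8: vr[A=5120/423] → run A
t=9: vr[A=2048/141] → run A
t=10: (idle)
t=11: (idle)
t=12: (idle)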